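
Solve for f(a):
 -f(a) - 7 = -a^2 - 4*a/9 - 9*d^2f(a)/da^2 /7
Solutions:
 f(a) = C1*exp(-sqrt(7)*a/3) + C2*exp(sqrt(7)*a/3) + a^2 + 4*a/9 - 31/7


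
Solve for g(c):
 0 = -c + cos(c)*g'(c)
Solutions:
 g(c) = C1 + Integral(c/cos(c), c)


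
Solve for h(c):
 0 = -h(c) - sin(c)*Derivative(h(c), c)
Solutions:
 h(c) = C1*sqrt(cos(c) + 1)/sqrt(cos(c) - 1)


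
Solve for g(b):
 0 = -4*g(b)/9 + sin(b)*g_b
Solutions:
 g(b) = C1*(cos(b) - 1)^(2/9)/(cos(b) + 1)^(2/9)


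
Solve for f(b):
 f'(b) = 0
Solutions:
 f(b) = C1


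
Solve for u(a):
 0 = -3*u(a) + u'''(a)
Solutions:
 u(a) = C3*exp(3^(1/3)*a) + (C1*sin(3^(5/6)*a/2) + C2*cos(3^(5/6)*a/2))*exp(-3^(1/3)*a/2)


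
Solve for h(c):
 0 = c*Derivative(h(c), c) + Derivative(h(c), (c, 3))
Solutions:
 h(c) = C1 + Integral(C2*airyai(-c) + C3*airybi(-c), c)


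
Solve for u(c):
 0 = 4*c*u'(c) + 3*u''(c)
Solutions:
 u(c) = C1 + C2*erf(sqrt(6)*c/3)


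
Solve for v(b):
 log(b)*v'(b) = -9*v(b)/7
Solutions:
 v(b) = C1*exp(-9*li(b)/7)


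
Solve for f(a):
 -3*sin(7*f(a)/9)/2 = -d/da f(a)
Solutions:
 -3*a/2 + 9*log(cos(7*f(a)/9) - 1)/14 - 9*log(cos(7*f(a)/9) + 1)/14 = C1


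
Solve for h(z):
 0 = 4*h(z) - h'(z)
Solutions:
 h(z) = C1*exp(4*z)


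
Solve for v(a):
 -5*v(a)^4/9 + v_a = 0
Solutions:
 v(a) = 3^(1/3)*(-1/(C1 + 5*a))^(1/3)
 v(a) = (-1/(C1 + 5*a))^(1/3)*(-3^(1/3) - 3^(5/6)*I)/2
 v(a) = (-1/(C1 + 5*a))^(1/3)*(-3^(1/3) + 3^(5/6)*I)/2


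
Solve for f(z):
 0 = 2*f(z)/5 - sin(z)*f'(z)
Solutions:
 f(z) = C1*(cos(z) - 1)^(1/5)/(cos(z) + 1)^(1/5)


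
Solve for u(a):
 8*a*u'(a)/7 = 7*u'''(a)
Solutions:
 u(a) = C1 + Integral(C2*airyai(2*7^(1/3)*a/7) + C3*airybi(2*7^(1/3)*a/7), a)


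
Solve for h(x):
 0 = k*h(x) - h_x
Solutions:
 h(x) = C1*exp(k*x)


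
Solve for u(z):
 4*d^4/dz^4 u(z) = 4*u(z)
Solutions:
 u(z) = C1*exp(-z) + C2*exp(z) + C3*sin(z) + C4*cos(z)


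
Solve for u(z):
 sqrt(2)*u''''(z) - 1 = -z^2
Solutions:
 u(z) = C1 + C2*z + C3*z^2 + C4*z^3 - sqrt(2)*z^6/720 + sqrt(2)*z^4/48


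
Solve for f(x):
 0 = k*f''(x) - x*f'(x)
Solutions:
 f(x) = C1 + C2*erf(sqrt(2)*x*sqrt(-1/k)/2)/sqrt(-1/k)


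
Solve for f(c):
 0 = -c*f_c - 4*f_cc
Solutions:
 f(c) = C1 + C2*erf(sqrt(2)*c/4)


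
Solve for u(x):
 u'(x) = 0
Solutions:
 u(x) = C1


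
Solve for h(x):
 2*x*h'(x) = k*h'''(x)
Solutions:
 h(x) = C1 + Integral(C2*airyai(2^(1/3)*x*(1/k)^(1/3)) + C3*airybi(2^(1/3)*x*(1/k)^(1/3)), x)


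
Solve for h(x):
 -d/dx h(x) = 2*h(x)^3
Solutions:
 h(x) = -sqrt(2)*sqrt(-1/(C1 - 2*x))/2
 h(x) = sqrt(2)*sqrt(-1/(C1 - 2*x))/2


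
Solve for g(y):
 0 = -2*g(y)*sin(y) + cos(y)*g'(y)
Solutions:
 g(y) = C1/cos(y)^2


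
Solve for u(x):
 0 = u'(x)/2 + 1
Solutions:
 u(x) = C1 - 2*x


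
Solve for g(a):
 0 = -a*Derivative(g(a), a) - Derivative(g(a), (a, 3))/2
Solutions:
 g(a) = C1 + Integral(C2*airyai(-2^(1/3)*a) + C3*airybi(-2^(1/3)*a), a)


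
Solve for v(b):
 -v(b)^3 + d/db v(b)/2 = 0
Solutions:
 v(b) = -sqrt(2)*sqrt(-1/(C1 + 2*b))/2
 v(b) = sqrt(2)*sqrt(-1/(C1 + 2*b))/2


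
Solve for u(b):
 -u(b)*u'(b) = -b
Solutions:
 u(b) = -sqrt(C1 + b^2)
 u(b) = sqrt(C1 + b^2)


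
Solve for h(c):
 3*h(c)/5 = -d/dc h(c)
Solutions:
 h(c) = C1*exp(-3*c/5)


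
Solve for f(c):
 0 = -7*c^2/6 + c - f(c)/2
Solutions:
 f(c) = c*(6 - 7*c)/3


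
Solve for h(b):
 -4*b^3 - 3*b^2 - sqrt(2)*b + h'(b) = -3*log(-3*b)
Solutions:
 h(b) = C1 + b^4 + b^3 + sqrt(2)*b^2/2 - 3*b*log(-b) + 3*b*(1 - log(3))


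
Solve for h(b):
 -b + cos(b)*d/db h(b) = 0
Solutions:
 h(b) = C1 + Integral(b/cos(b), b)


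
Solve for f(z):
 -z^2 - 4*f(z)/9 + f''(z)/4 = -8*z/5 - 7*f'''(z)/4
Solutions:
 f(z) = C1*exp(-z*((28*sqrt(1761) + 1175)^(-1/3) + 2 + (28*sqrt(1761) + 1175)^(1/3))/42)*sin(sqrt(3)*z*(-(28*sqrt(1761) + 1175)^(1/3) + (28*sqrt(1761) + 1175)^(-1/3))/42) + C2*exp(-z*((28*sqrt(1761) + 1175)^(-1/3) + 2 + (28*sqrt(1761) + 1175)^(1/3))/42)*cos(sqrt(3)*z*(-(28*sqrt(1761) + 1175)^(1/3) + (28*sqrt(1761) + 1175)^(-1/3))/42) + C3*exp(z*(-1 + (28*sqrt(1761) + 1175)^(-1/3) + (28*sqrt(1761) + 1175)^(1/3))/21) - 9*z^2/4 + 18*z/5 - 81/32


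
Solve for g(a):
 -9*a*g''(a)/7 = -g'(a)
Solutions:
 g(a) = C1 + C2*a^(16/9)


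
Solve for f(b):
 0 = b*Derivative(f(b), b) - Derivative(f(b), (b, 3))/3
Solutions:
 f(b) = C1 + Integral(C2*airyai(3^(1/3)*b) + C3*airybi(3^(1/3)*b), b)


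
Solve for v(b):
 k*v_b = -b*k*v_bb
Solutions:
 v(b) = C1 + C2*log(b)


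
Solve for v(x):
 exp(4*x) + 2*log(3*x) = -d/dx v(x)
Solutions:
 v(x) = C1 - 2*x*log(x) + 2*x*(1 - log(3)) - exp(4*x)/4


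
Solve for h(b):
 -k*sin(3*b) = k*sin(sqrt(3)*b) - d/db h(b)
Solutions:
 h(b) = C1 - k*cos(3*b)/3 - sqrt(3)*k*cos(sqrt(3)*b)/3


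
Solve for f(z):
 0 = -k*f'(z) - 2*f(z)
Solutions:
 f(z) = C1*exp(-2*z/k)


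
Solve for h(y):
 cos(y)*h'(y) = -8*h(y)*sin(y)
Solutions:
 h(y) = C1*cos(y)^8


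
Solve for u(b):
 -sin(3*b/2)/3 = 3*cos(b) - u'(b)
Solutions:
 u(b) = C1 + 3*sin(b) - 2*cos(3*b/2)/9


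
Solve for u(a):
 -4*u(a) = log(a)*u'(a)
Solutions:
 u(a) = C1*exp(-4*li(a))


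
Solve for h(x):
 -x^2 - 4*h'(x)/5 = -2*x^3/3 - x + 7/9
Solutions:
 h(x) = C1 + 5*x^4/24 - 5*x^3/12 + 5*x^2/8 - 35*x/36


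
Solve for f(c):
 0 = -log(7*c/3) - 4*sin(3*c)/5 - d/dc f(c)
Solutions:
 f(c) = C1 - c*log(c) - c*log(7) + c + c*log(3) + 4*cos(3*c)/15


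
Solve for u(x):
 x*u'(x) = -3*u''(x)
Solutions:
 u(x) = C1 + C2*erf(sqrt(6)*x/6)


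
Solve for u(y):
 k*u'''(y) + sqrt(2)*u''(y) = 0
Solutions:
 u(y) = C1 + C2*y + C3*exp(-sqrt(2)*y/k)


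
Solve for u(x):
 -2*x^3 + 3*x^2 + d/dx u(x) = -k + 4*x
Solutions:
 u(x) = C1 - k*x + x^4/2 - x^3 + 2*x^2


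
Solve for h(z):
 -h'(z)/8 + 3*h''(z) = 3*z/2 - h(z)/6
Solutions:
 h(z) = 9*z + (C1*sin(sqrt(127)*z/48) + C2*cos(sqrt(127)*z/48))*exp(z/48) + 27/4


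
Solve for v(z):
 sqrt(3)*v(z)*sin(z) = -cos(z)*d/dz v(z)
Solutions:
 v(z) = C1*cos(z)^(sqrt(3))


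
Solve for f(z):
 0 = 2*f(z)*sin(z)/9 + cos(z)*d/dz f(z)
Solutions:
 f(z) = C1*cos(z)^(2/9)


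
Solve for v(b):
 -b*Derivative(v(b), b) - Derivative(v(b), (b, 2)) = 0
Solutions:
 v(b) = C1 + C2*erf(sqrt(2)*b/2)


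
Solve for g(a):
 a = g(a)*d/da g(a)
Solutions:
 g(a) = -sqrt(C1 + a^2)
 g(a) = sqrt(C1 + a^2)


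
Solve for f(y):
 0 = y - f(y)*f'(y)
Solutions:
 f(y) = -sqrt(C1 + y^2)
 f(y) = sqrt(C1 + y^2)


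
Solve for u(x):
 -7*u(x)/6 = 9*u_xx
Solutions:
 u(x) = C1*sin(sqrt(42)*x/18) + C2*cos(sqrt(42)*x/18)


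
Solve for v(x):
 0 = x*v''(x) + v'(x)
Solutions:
 v(x) = C1 + C2*log(x)


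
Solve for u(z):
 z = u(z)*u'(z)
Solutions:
 u(z) = -sqrt(C1 + z^2)
 u(z) = sqrt(C1 + z^2)


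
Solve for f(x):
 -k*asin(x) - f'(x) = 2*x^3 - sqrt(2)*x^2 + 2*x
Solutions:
 f(x) = C1 - k*(x*asin(x) + sqrt(1 - x^2)) - x^4/2 + sqrt(2)*x^3/3 - x^2


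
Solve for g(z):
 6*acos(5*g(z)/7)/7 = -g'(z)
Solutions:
 Integral(1/acos(5*_y/7), (_y, g(z))) = C1 - 6*z/7


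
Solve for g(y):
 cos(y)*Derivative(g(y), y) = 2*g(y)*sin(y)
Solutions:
 g(y) = C1/cos(y)^2


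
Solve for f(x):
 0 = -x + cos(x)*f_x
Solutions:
 f(x) = C1 + Integral(x/cos(x), x)


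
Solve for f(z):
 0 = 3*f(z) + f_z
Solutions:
 f(z) = C1*exp(-3*z)


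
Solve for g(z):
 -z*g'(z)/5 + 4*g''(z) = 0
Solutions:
 g(z) = C1 + C2*erfi(sqrt(10)*z/20)


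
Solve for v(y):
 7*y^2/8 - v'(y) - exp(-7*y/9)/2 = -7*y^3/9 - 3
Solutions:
 v(y) = C1 + 7*y^4/36 + 7*y^3/24 + 3*y + 9*exp(-7*y/9)/14


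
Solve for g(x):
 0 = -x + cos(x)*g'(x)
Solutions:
 g(x) = C1 + Integral(x/cos(x), x)


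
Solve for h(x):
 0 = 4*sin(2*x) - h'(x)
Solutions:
 h(x) = C1 - 2*cos(2*x)


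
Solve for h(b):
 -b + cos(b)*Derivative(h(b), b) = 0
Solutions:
 h(b) = C1 + Integral(b/cos(b), b)


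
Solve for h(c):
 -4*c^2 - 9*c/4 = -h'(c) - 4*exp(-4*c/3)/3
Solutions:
 h(c) = C1 + 4*c^3/3 + 9*c^2/8 + exp(-4*c/3)


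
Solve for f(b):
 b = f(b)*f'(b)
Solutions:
 f(b) = -sqrt(C1 + b^2)
 f(b) = sqrt(C1 + b^2)


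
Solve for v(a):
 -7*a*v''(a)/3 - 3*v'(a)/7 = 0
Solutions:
 v(a) = C1 + C2*a^(40/49)


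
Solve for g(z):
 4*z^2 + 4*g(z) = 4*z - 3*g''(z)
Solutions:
 g(z) = C1*sin(2*sqrt(3)*z/3) + C2*cos(2*sqrt(3)*z/3) - z^2 + z + 3/2


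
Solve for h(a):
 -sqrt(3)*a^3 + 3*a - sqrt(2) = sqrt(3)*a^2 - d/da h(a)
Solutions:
 h(a) = C1 + sqrt(3)*a^4/4 + sqrt(3)*a^3/3 - 3*a^2/2 + sqrt(2)*a


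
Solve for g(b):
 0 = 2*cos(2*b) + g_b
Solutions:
 g(b) = C1 - sin(2*b)


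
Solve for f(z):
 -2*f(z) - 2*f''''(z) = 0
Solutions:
 f(z) = (C1*sin(sqrt(2)*z/2) + C2*cos(sqrt(2)*z/2))*exp(-sqrt(2)*z/2) + (C3*sin(sqrt(2)*z/2) + C4*cos(sqrt(2)*z/2))*exp(sqrt(2)*z/2)


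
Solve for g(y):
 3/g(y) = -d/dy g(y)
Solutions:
 g(y) = -sqrt(C1 - 6*y)
 g(y) = sqrt(C1 - 6*y)


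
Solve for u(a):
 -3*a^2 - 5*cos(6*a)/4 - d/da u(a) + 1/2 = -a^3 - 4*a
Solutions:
 u(a) = C1 + a^4/4 - a^3 + 2*a^2 + a/2 - 5*sin(6*a)/24


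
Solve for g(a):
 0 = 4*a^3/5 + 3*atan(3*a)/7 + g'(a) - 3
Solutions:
 g(a) = C1 - a^4/5 - 3*a*atan(3*a)/7 + 3*a + log(9*a^2 + 1)/14


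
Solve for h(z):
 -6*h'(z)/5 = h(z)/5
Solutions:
 h(z) = C1*exp(-z/6)


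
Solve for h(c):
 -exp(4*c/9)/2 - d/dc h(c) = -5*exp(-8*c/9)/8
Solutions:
 h(c) = C1 - 9*exp(4*c/9)/8 - 45*exp(-8*c/9)/64


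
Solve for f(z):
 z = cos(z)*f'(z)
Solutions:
 f(z) = C1 + Integral(z/cos(z), z)


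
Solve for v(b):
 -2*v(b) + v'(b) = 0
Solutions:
 v(b) = C1*exp(2*b)


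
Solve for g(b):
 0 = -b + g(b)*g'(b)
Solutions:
 g(b) = -sqrt(C1 + b^2)
 g(b) = sqrt(C1 + b^2)


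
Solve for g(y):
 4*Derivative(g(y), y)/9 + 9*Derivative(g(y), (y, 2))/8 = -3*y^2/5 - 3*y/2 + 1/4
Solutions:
 g(y) = C1 + C2*exp(-32*y/81) - 9*y^3/20 + 1107*y^2/640 - 83907*y/10240


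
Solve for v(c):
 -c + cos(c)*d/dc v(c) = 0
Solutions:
 v(c) = C1 + Integral(c/cos(c), c)


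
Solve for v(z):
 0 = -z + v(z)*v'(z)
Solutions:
 v(z) = -sqrt(C1 + z^2)
 v(z) = sqrt(C1 + z^2)


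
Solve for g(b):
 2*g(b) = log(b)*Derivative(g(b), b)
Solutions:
 g(b) = C1*exp(2*li(b))


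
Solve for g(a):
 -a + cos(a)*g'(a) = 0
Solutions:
 g(a) = C1 + Integral(a/cos(a), a)


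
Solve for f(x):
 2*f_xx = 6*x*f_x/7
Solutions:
 f(x) = C1 + C2*erfi(sqrt(42)*x/14)


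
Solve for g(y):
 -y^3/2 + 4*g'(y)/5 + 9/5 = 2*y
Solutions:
 g(y) = C1 + 5*y^4/32 + 5*y^2/4 - 9*y/4


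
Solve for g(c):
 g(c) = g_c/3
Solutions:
 g(c) = C1*exp(3*c)


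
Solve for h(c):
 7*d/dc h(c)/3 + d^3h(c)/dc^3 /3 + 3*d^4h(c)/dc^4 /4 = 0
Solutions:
 h(c) = C1 + C2*exp(c*(-8 + 8*2^(2/3)/(27*sqrt(322833) + 15341)^(1/3) + 2^(1/3)*(27*sqrt(322833) + 15341)^(1/3))/54)*sin(2^(1/3)*sqrt(3)*c*(-(27*sqrt(322833) + 15341)^(1/3) + 8*2^(1/3)/(27*sqrt(322833) + 15341)^(1/3))/54) + C3*exp(c*(-8 + 8*2^(2/3)/(27*sqrt(322833) + 15341)^(1/3) + 2^(1/3)*(27*sqrt(322833) + 15341)^(1/3))/54)*cos(2^(1/3)*sqrt(3)*c*(-(27*sqrt(322833) + 15341)^(1/3) + 8*2^(1/3)/(27*sqrt(322833) + 15341)^(1/3))/54) + C4*exp(-c*(8*2^(2/3)/(27*sqrt(322833) + 15341)^(1/3) + 4 + 2^(1/3)*(27*sqrt(322833) + 15341)^(1/3))/27)


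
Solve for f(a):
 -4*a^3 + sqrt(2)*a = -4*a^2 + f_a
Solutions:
 f(a) = C1 - a^4 + 4*a^3/3 + sqrt(2)*a^2/2


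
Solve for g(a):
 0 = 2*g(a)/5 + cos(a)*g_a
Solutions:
 g(a) = C1*(sin(a) - 1)^(1/5)/(sin(a) + 1)^(1/5)


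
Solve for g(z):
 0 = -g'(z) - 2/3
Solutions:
 g(z) = C1 - 2*z/3


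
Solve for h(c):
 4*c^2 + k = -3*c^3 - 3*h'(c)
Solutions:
 h(c) = C1 - c^4/4 - 4*c^3/9 - c*k/3


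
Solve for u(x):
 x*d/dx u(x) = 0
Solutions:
 u(x) = C1


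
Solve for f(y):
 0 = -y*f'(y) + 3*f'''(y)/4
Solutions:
 f(y) = C1 + Integral(C2*airyai(6^(2/3)*y/3) + C3*airybi(6^(2/3)*y/3), y)


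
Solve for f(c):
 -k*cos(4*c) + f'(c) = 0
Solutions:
 f(c) = C1 + k*sin(4*c)/4


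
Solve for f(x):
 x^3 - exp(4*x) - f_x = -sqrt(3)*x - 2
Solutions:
 f(x) = C1 + x^4/4 + sqrt(3)*x^2/2 + 2*x - exp(4*x)/4


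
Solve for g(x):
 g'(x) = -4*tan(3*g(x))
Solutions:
 g(x) = -asin(C1*exp(-12*x))/3 + pi/3
 g(x) = asin(C1*exp(-12*x))/3


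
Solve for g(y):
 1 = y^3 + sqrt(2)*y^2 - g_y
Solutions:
 g(y) = C1 + y^4/4 + sqrt(2)*y^3/3 - y


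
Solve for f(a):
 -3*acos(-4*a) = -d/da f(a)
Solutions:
 f(a) = C1 + 3*a*acos(-4*a) + 3*sqrt(1 - 16*a^2)/4


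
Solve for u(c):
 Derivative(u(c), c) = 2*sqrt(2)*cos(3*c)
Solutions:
 u(c) = C1 + 2*sqrt(2)*sin(3*c)/3


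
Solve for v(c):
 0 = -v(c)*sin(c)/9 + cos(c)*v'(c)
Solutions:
 v(c) = C1/cos(c)^(1/9)


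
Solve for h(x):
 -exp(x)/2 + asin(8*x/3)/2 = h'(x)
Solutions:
 h(x) = C1 + x*asin(8*x/3)/2 + sqrt(9 - 64*x^2)/16 - exp(x)/2


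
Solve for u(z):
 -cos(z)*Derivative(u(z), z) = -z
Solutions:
 u(z) = C1 + Integral(z/cos(z), z)


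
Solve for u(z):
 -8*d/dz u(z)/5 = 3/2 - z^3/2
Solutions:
 u(z) = C1 + 5*z^4/64 - 15*z/16


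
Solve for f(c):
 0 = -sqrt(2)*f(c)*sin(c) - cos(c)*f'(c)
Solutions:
 f(c) = C1*cos(c)^(sqrt(2))


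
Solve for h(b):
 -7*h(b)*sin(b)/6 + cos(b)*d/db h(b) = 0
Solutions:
 h(b) = C1/cos(b)^(7/6)


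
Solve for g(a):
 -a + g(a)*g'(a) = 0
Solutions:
 g(a) = -sqrt(C1 + a^2)
 g(a) = sqrt(C1 + a^2)


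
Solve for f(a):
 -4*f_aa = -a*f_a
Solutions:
 f(a) = C1 + C2*erfi(sqrt(2)*a/4)


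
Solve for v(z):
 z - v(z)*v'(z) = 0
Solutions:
 v(z) = -sqrt(C1 + z^2)
 v(z) = sqrt(C1 + z^2)


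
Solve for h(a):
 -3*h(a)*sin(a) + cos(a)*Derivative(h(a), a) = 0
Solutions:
 h(a) = C1/cos(a)^3


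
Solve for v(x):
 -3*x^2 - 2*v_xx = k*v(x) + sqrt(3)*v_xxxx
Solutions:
 v(x) = C1*exp(-3^(3/4)*x*sqrt(-sqrt(-sqrt(3)*k + 1) - 1)/3) + C2*exp(3^(3/4)*x*sqrt(-sqrt(-sqrt(3)*k + 1) - 1)/3) + C3*exp(-3^(3/4)*x*sqrt(sqrt(-sqrt(3)*k + 1) - 1)/3) + C4*exp(3^(3/4)*x*sqrt(sqrt(-sqrt(3)*k + 1) - 1)/3) - 3*x^2/k + 12/k^2


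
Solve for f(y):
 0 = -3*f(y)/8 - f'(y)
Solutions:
 f(y) = C1*exp(-3*y/8)


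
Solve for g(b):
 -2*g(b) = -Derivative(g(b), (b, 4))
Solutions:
 g(b) = C1*exp(-2^(1/4)*b) + C2*exp(2^(1/4)*b) + C3*sin(2^(1/4)*b) + C4*cos(2^(1/4)*b)


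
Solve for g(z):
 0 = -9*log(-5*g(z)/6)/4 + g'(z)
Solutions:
 -4*Integral(1/(log(-_y) - log(6) + log(5)), (_y, g(z)))/9 = C1 - z


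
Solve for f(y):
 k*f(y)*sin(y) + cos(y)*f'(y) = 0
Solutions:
 f(y) = C1*exp(k*log(cos(y)))


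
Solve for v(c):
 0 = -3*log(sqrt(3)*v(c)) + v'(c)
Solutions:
 -2*Integral(1/(2*log(_y) + log(3)), (_y, v(c)))/3 = C1 - c


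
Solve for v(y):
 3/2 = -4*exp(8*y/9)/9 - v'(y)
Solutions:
 v(y) = C1 - 3*y/2 - exp(8*y/9)/2


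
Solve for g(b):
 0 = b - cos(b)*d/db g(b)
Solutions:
 g(b) = C1 + Integral(b/cos(b), b)


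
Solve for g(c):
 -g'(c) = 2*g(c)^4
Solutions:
 g(c) = (-3^(2/3) - 3*3^(1/6)*I)*(1/(C1 + 2*c))^(1/3)/6
 g(c) = (-3^(2/3) + 3*3^(1/6)*I)*(1/(C1 + 2*c))^(1/3)/6
 g(c) = (1/(C1 + 6*c))^(1/3)


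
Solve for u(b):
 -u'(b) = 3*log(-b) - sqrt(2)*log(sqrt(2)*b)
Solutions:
 u(b) = C1 - b*(3 - sqrt(2))*log(b) + b*(-sqrt(2) + sqrt(2)*log(2)/2 + 3 - 3*I*pi)


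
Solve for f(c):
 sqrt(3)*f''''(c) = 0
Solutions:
 f(c) = C1 + C2*c + C3*c^2 + C4*c^3


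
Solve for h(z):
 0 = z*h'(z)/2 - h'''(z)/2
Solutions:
 h(z) = C1 + Integral(C2*airyai(z) + C3*airybi(z), z)


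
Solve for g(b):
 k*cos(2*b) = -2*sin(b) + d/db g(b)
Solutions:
 g(b) = C1 + k*sin(2*b)/2 - 2*cos(b)


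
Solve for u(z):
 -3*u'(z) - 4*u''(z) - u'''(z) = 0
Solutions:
 u(z) = C1 + C2*exp(-3*z) + C3*exp(-z)


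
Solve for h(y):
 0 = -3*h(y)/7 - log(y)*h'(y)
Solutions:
 h(y) = C1*exp(-3*li(y)/7)


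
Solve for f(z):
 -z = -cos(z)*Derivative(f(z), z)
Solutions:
 f(z) = C1 + Integral(z/cos(z), z)


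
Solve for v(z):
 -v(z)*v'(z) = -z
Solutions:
 v(z) = -sqrt(C1 + z^2)
 v(z) = sqrt(C1 + z^2)


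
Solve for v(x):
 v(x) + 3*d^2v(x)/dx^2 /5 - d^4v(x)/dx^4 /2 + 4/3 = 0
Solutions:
 v(x) = C1*exp(-sqrt(5)*x*sqrt(3 + sqrt(59))/5) + C2*exp(sqrt(5)*x*sqrt(3 + sqrt(59))/5) + C3*sin(sqrt(5)*x*sqrt(-3 + sqrt(59))/5) + C4*cos(sqrt(5)*x*sqrt(-3 + sqrt(59))/5) - 4/3


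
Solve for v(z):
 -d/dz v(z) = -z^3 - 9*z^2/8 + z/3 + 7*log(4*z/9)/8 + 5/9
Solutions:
 v(z) = C1 + z^4/4 + 3*z^3/8 - z^2/6 - 7*z*log(z)/8 - 7*z*log(2)/4 + 23*z/72 + 7*z*log(3)/4


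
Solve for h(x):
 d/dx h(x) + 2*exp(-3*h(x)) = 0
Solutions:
 h(x) = log(C1 - 6*x)/3
 h(x) = log((-3^(1/3) - 3^(5/6)*I)*(C1 - 2*x)^(1/3)/2)
 h(x) = log((-3^(1/3) + 3^(5/6)*I)*(C1 - 2*x)^(1/3)/2)


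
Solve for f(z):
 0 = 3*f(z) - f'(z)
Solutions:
 f(z) = C1*exp(3*z)


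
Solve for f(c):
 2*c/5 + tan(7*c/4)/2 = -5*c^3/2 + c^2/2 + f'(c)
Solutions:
 f(c) = C1 + 5*c^4/8 - c^3/6 + c^2/5 - 2*log(cos(7*c/4))/7


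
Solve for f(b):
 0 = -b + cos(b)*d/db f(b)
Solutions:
 f(b) = C1 + Integral(b/cos(b), b)


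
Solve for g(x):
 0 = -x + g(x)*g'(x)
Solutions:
 g(x) = -sqrt(C1 + x^2)
 g(x) = sqrt(C1 + x^2)


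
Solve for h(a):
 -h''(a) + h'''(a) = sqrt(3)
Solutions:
 h(a) = C1 + C2*a + C3*exp(a) - sqrt(3)*a^2/2


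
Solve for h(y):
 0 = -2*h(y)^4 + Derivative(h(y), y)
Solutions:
 h(y) = (-1/(C1 + 6*y))^(1/3)
 h(y) = (-1/(C1 + 2*y))^(1/3)*(-3^(2/3) - 3*3^(1/6)*I)/6
 h(y) = (-1/(C1 + 2*y))^(1/3)*(-3^(2/3) + 3*3^(1/6)*I)/6


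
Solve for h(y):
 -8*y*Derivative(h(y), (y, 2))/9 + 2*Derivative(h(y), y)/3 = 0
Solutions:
 h(y) = C1 + C2*y^(7/4)


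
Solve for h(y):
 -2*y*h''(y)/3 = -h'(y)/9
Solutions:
 h(y) = C1 + C2*y^(7/6)


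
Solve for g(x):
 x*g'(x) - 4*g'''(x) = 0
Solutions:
 g(x) = C1 + Integral(C2*airyai(2^(1/3)*x/2) + C3*airybi(2^(1/3)*x/2), x)


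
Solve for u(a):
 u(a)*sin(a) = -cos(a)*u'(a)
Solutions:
 u(a) = C1*cos(a)


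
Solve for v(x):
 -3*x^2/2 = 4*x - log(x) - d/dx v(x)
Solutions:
 v(x) = C1 + x^3/2 + 2*x^2 - x*log(x) + x


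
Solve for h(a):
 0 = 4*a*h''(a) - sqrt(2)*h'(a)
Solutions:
 h(a) = C1 + C2*a^(sqrt(2)/4 + 1)


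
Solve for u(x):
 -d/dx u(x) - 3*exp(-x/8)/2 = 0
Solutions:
 u(x) = C1 + 12*exp(-x/8)


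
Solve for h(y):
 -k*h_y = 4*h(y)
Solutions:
 h(y) = C1*exp(-4*y/k)


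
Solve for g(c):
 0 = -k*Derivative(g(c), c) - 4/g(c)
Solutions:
 g(c) = -sqrt(C1 - 8*c/k)
 g(c) = sqrt(C1 - 8*c/k)


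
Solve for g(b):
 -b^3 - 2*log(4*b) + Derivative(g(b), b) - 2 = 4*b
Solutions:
 g(b) = C1 + b^4/4 + 2*b^2 + 2*b*log(b) + b*log(16)


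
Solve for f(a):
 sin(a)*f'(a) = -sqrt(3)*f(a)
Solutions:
 f(a) = C1*(cos(a) + 1)^(sqrt(3)/2)/(cos(a) - 1)^(sqrt(3)/2)


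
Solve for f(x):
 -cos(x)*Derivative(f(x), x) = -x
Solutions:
 f(x) = C1 + Integral(x/cos(x), x)


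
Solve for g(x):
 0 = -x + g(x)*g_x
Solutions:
 g(x) = -sqrt(C1 + x^2)
 g(x) = sqrt(C1 + x^2)


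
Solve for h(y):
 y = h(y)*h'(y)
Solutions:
 h(y) = -sqrt(C1 + y^2)
 h(y) = sqrt(C1 + y^2)


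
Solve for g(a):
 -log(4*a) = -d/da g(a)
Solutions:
 g(a) = C1 + a*log(a) - a + a*log(4)


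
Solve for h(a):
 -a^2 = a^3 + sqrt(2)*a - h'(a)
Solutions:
 h(a) = C1 + a^4/4 + a^3/3 + sqrt(2)*a^2/2


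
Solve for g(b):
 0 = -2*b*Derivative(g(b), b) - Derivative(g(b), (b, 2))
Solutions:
 g(b) = C1 + C2*erf(b)


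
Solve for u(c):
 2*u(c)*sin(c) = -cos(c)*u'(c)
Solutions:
 u(c) = C1*cos(c)^2


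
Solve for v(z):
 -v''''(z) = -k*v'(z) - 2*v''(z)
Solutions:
 v(z) = C1 + C2*exp(2^(1/3)*z*(6^(1/3)*(-9*k + sqrt(3)*sqrt(27*k^2 - 32))^(1/3)/12 - 2^(1/3)*3^(5/6)*I*(-9*k + sqrt(3)*sqrt(27*k^2 - 32))^(1/3)/12 - 4/((-3^(1/3) + 3^(5/6)*I)*(-9*k + sqrt(3)*sqrt(27*k^2 - 32))^(1/3)))) + C3*exp(2^(1/3)*z*(6^(1/3)*(-9*k + sqrt(3)*sqrt(27*k^2 - 32))^(1/3)/12 + 2^(1/3)*3^(5/6)*I*(-9*k + sqrt(3)*sqrt(27*k^2 - 32))^(1/3)/12 + 4/((3^(1/3) + 3^(5/6)*I)*(-9*k + sqrt(3)*sqrt(27*k^2 - 32))^(1/3)))) + C4*exp(-6^(1/3)*z*(2^(1/3)*(-9*k + sqrt(3)*sqrt(27*k^2 - 32))^(1/3) + 4*3^(1/3)/(-9*k + sqrt(3)*sqrt(27*k^2 - 32))^(1/3))/6)


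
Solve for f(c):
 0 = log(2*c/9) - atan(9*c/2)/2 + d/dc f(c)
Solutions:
 f(c) = C1 - c*log(c) + c*atan(9*c/2)/2 - c*log(2) + c + 2*c*log(3) - log(81*c^2 + 4)/18


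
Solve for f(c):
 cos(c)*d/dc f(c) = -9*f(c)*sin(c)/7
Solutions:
 f(c) = C1*cos(c)^(9/7)


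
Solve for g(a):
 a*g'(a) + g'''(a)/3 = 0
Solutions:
 g(a) = C1 + Integral(C2*airyai(-3^(1/3)*a) + C3*airybi(-3^(1/3)*a), a)


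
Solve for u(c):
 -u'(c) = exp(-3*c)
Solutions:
 u(c) = C1 + exp(-3*c)/3


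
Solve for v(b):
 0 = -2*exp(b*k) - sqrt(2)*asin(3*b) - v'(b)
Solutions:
 v(b) = C1 - sqrt(2)*(b*asin(3*b) + sqrt(1 - 9*b^2)/3) - 2*Piecewise((exp(b*k)/k, Ne(k, 0)), (b, True))


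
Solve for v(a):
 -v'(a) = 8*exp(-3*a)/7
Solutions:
 v(a) = C1 + 8*exp(-3*a)/21


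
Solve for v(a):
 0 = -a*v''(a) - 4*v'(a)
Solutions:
 v(a) = C1 + C2/a^3


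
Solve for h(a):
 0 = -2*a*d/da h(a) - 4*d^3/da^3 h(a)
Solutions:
 h(a) = C1 + Integral(C2*airyai(-2^(2/3)*a/2) + C3*airybi(-2^(2/3)*a/2), a)


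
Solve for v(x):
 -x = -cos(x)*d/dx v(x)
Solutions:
 v(x) = C1 + Integral(x/cos(x), x)


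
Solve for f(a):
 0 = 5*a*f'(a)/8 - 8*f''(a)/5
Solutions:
 f(a) = C1 + C2*erfi(5*sqrt(2)*a/16)


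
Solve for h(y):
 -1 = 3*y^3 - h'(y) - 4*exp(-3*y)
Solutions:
 h(y) = C1 + 3*y^4/4 + y + 4*exp(-3*y)/3


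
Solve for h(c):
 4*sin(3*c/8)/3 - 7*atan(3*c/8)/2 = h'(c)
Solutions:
 h(c) = C1 - 7*c*atan(3*c/8)/2 + 14*log(9*c^2 + 64)/3 - 32*cos(3*c/8)/9


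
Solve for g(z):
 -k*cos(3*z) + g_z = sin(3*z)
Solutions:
 g(z) = C1 + k*sin(3*z)/3 - cos(3*z)/3


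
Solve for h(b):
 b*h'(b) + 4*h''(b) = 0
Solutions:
 h(b) = C1 + C2*erf(sqrt(2)*b/4)


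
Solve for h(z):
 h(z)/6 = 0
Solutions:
 h(z) = 0


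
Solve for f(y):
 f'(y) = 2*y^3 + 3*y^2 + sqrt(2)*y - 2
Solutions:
 f(y) = C1 + y^4/2 + y^3 + sqrt(2)*y^2/2 - 2*y


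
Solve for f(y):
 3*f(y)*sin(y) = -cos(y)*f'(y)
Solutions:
 f(y) = C1*cos(y)^3


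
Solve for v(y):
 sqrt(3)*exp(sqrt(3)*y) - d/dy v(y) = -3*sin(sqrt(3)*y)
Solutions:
 v(y) = C1 + exp(sqrt(3)*y) - sqrt(3)*cos(sqrt(3)*y)


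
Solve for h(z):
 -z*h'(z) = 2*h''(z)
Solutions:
 h(z) = C1 + C2*erf(z/2)


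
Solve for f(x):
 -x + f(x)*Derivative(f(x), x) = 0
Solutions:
 f(x) = -sqrt(C1 + x^2)
 f(x) = sqrt(C1 + x^2)


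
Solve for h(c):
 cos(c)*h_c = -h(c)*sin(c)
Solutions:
 h(c) = C1*cos(c)


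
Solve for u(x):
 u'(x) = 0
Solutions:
 u(x) = C1


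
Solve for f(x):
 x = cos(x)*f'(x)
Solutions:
 f(x) = C1 + Integral(x/cos(x), x)


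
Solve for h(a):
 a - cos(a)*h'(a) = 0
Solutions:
 h(a) = C1 + Integral(a/cos(a), a)


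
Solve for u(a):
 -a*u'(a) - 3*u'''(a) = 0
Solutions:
 u(a) = C1 + Integral(C2*airyai(-3^(2/3)*a/3) + C3*airybi(-3^(2/3)*a/3), a)


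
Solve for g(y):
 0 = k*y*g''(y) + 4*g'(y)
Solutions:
 g(y) = C1 + y^(((re(k) - 4)*re(k) + im(k)^2)/(re(k)^2 + im(k)^2))*(C2*sin(4*log(y)*Abs(im(k))/(re(k)^2 + im(k)^2)) + C3*cos(4*log(y)*im(k)/(re(k)^2 + im(k)^2)))


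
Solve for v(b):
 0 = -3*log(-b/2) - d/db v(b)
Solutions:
 v(b) = C1 - 3*b*log(-b) + 3*b*(log(2) + 1)


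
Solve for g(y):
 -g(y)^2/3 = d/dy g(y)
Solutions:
 g(y) = 3/(C1 + y)


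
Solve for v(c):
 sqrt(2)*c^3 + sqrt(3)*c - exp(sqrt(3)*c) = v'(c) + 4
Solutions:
 v(c) = C1 + sqrt(2)*c^4/4 + sqrt(3)*c^2/2 - 4*c - sqrt(3)*exp(sqrt(3)*c)/3


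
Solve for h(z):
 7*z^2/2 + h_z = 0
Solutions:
 h(z) = C1 - 7*z^3/6


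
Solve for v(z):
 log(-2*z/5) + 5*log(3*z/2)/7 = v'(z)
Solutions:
 v(z) = C1 + 12*z*log(z)/7 + z*(-12/7 - log(5) + 2*log(2)/7 + 5*log(3)/7 + I*pi)


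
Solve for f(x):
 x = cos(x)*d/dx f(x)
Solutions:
 f(x) = C1 + Integral(x/cos(x), x)


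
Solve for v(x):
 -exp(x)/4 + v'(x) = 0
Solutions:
 v(x) = C1 + exp(x)/4


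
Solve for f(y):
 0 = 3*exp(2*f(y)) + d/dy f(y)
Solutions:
 f(y) = log(-sqrt(-1/(C1 - 3*y))) - log(2)/2
 f(y) = log(-1/(C1 - 3*y))/2 - log(2)/2


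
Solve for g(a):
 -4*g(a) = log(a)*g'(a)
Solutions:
 g(a) = C1*exp(-4*li(a))


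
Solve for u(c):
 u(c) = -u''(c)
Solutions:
 u(c) = C1*sin(c) + C2*cos(c)


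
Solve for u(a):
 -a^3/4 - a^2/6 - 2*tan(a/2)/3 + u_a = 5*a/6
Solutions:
 u(a) = C1 + a^4/16 + a^3/18 + 5*a^2/12 - 4*log(cos(a/2))/3


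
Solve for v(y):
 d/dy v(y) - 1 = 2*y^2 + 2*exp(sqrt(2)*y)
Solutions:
 v(y) = C1 + 2*y^3/3 + y + sqrt(2)*exp(sqrt(2)*y)


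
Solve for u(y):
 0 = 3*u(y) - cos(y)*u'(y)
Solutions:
 u(y) = C1*(sin(y) + 1)^(3/2)/(sin(y) - 1)^(3/2)


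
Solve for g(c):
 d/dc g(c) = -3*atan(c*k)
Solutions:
 g(c) = C1 - 3*Piecewise((c*atan(c*k) - log(c^2*k^2 + 1)/(2*k), Ne(k, 0)), (0, True))


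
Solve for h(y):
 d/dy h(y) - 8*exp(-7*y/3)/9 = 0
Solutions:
 h(y) = C1 - 8*exp(-7*y/3)/21


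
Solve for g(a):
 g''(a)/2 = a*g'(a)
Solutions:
 g(a) = C1 + C2*erfi(a)


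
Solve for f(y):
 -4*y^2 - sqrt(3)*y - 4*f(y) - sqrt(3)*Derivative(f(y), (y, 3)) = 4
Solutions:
 f(y) = C3*exp(-2^(2/3)*3^(5/6)*y/3) - y^2 - sqrt(3)*y/4 + (C1*sin(2^(2/3)*3^(1/3)*y/2) + C2*cos(2^(2/3)*3^(1/3)*y/2))*exp(2^(2/3)*3^(5/6)*y/6) - 1


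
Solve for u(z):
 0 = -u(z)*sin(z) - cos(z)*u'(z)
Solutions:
 u(z) = C1*cos(z)


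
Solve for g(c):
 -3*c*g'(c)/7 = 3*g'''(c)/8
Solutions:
 g(c) = C1 + Integral(C2*airyai(-2*7^(2/3)*c/7) + C3*airybi(-2*7^(2/3)*c/7), c)


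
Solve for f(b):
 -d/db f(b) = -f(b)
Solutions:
 f(b) = C1*exp(b)


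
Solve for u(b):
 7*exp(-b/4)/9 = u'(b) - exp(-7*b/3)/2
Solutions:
 u(b) = C1 - 3*exp(-7*b/3)/14 - 28*exp(-b/4)/9


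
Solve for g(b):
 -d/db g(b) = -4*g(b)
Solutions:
 g(b) = C1*exp(4*b)


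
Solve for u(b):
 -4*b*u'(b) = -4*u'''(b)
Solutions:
 u(b) = C1 + Integral(C2*airyai(b) + C3*airybi(b), b)


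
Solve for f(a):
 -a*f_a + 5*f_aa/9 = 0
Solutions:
 f(a) = C1 + C2*erfi(3*sqrt(10)*a/10)


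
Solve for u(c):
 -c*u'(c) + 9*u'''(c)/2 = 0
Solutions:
 u(c) = C1 + Integral(C2*airyai(6^(1/3)*c/3) + C3*airybi(6^(1/3)*c/3), c)


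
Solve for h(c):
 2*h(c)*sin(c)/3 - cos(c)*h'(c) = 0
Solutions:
 h(c) = C1/cos(c)^(2/3)


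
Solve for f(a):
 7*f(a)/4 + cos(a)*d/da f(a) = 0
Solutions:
 f(a) = C1*(sin(a) - 1)^(7/8)/(sin(a) + 1)^(7/8)


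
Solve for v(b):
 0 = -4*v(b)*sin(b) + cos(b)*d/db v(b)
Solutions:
 v(b) = C1/cos(b)^4


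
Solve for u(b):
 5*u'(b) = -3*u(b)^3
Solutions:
 u(b) = -sqrt(10)*sqrt(-1/(C1 - 3*b))/2
 u(b) = sqrt(10)*sqrt(-1/(C1 - 3*b))/2


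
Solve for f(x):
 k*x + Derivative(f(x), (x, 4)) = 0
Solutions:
 f(x) = C1 + C2*x + C3*x^2 + C4*x^3 - k*x^5/120


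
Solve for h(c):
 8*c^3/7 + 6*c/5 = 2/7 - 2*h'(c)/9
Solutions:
 h(c) = C1 - 9*c^4/7 - 27*c^2/10 + 9*c/7


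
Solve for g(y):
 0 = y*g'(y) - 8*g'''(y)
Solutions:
 g(y) = C1 + Integral(C2*airyai(y/2) + C3*airybi(y/2), y)


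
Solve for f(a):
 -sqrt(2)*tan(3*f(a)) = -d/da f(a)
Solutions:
 f(a) = -asin(C1*exp(3*sqrt(2)*a))/3 + pi/3
 f(a) = asin(C1*exp(3*sqrt(2)*a))/3


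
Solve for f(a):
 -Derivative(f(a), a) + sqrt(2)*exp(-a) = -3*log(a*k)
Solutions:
 f(a) = C1 + 3*a*log(a*k) - 3*a - sqrt(2)*exp(-a)


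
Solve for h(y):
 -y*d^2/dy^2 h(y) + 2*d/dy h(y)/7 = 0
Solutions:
 h(y) = C1 + C2*y^(9/7)


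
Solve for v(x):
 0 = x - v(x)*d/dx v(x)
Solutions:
 v(x) = -sqrt(C1 + x^2)
 v(x) = sqrt(C1 + x^2)


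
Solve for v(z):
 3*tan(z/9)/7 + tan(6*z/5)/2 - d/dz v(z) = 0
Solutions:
 v(z) = C1 - 27*log(cos(z/9))/7 - 5*log(cos(6*z/5))/12


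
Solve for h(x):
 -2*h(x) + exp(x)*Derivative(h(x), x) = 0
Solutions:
 h(x) = C1*exp(-2*exp(-x))


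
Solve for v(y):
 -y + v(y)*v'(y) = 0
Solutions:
 v(y) = -sqrt(C1 + y^2)
 v(y) = sqrt(C1 + y^2)


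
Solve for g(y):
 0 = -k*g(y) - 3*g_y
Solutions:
 g(y) = C1*exp(-k*y/3)


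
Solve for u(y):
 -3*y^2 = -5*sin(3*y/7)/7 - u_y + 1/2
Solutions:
 u(y) = C1 + y^3 + y/2 + 5*cos(3*y/7)/3


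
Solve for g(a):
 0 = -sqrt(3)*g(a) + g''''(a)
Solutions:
 g(a) = C1*exp(-3^(1/8)*a) + C2*exp(3^(1/8)*a) + C3*sin(3^(1/8)*a) + C4*cos(3^(1/8)*a)


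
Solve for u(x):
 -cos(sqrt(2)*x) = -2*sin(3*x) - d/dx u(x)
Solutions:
 u(x) = C1 + sqrt(2)*sin(sqrt(2)*x)/2 + 2*cos(3*x)/3


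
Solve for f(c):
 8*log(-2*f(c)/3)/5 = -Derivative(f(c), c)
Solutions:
 5*Integral(1/(log(-_y) - log(3) + log(2)), (_y, f(c)))/8 = C1 - c


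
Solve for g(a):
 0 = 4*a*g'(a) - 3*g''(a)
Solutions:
 g(a) = C1 + C2*erfi(sqrt(6)*a/3)


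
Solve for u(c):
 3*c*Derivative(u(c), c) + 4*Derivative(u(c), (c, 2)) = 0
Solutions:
 u(c) = C1 + C2*erf(sqrt(6)*c/4)


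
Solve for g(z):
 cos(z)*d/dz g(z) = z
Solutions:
 g(z) = C1 + Integral(z/cos(z), z)


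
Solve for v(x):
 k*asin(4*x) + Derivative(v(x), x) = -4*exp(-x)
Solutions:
 v(x) = C1 - k*x*asin(4*x) - k*sqrt(1 - 16*x^2)/4 + 4*exp(-x)


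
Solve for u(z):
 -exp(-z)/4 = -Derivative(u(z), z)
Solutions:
 u(z) = C1 - exp(-z)/4


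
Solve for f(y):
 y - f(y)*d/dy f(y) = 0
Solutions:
 f(y) = -sqrt(C1 + y^2)
 f(y) = sqrt(C1 + y^2)


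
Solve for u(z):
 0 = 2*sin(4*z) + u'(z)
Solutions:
 u(z) = C1 + cos(4*z)/2


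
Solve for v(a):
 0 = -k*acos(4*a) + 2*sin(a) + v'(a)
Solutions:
 v(a) = C1 + k*(a*acos(4*a) - sqrt(1 - 16*a^2)/4) + 2*cos(a)


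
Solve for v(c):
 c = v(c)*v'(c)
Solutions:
 v(c) = -sqrt(C1 + c^2)
 v(c) = sqrt(C1 + c^2)


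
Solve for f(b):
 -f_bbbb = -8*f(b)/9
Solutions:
 f(b) = C1*exp(-2^(3/4)*sqrt(3)*b/3) + C2*exp(2^(3/4)*sqrt(3)*b/3) + C3*sin(2^(3/4)*sqrt(3)*b/3) + C4*cos(2^(3/4)*sqrt(3)*b/3)


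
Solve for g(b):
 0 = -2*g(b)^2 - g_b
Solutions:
 g(b) = 1/(C1 + 2*b)


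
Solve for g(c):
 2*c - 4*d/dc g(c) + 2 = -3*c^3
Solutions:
 g(c) = C1 + 3*c^4/16 + c^2/4 + c/2


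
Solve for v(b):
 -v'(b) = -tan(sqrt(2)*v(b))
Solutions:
 v(b) = sqrt(2)*(pi - asin(C1*exp(sqrt(2)*b)))/2
 v(b) = sqrt(2)*asin(C1*exp(sqrt(2)*b))/2


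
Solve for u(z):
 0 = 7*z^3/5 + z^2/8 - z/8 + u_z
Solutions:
 u(z) = C1 - 7*z^4/20 - z^3/24 + z^2/16


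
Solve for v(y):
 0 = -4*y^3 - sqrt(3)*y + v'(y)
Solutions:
 v(y) = C1 + y^4 + sqrt(3)*y^2/2


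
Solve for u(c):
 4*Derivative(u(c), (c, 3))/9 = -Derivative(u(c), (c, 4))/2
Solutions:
 u(c) = C1 + C2*c + C3*c^2 + C4*exp(-8*c/9)


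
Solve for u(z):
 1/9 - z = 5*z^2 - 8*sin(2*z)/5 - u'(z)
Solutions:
 u(z) = C1 + 5*z^3/3 + z^2/2 - z/9 + 4*cos(2*z)/5


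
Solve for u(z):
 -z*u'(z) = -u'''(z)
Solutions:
 u(z) = C1 + Integral(C2*airyai(z) + C3*airybi(z), z)


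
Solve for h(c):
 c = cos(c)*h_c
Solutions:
 h(c) = C1 + Integral(c/cos(c), c)


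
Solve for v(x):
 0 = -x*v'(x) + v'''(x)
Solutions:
 v(x) = C1 + Integral(C2*airyai(x) + C3*airybi(x), x)


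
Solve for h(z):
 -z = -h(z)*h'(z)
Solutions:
 h(z) = -sqrt(C1 + z^2)
 h(z) = sqrt(C1 + z^2)


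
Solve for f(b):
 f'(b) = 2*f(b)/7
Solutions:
 f(b) = C1*exp(2*b/7)


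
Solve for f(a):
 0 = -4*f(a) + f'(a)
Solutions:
 f(a) = C1*exp(4*a)


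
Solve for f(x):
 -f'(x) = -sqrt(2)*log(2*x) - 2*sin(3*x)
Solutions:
 f(x) = C1 + sqrt(2)*x*(log(x) - 1) + sqrt(2)*x*log(2) - 2*cos(3*x)/3


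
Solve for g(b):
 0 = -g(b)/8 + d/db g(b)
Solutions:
 g(b) = C1*exp(b/8)


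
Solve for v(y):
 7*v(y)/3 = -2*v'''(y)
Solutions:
 v(y) = C3*exp(-6^(2/3)*7^(1/3)*y/6) + (C1*sin(2^(2/3)*3^(1/6)*7^(1/3)*y/4) + C2*cos(2^(2/3)*3^(1/6)*7^(1/3)*y/4))*exp(6^(2/3)*7^(1/3)*y/12)


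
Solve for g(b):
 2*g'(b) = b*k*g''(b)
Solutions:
 g(b) = C1 + b^(((re(k) + 2)*re(k) + im(k)^2)/(re(k)^2 + im(k)^2))*(C2*sin(2*log(b)*Abs(im(k))/(re(k)^2 + im(k)^2)) + C3*cos(2*log(b)*im(k)/(re(k)^2 + im(k)^2)))


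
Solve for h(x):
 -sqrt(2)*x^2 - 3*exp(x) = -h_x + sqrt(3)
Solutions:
 h(x) = C1 + sqrt(2)*x^3/3 + sqrt(3)*x + 3*exp(x)


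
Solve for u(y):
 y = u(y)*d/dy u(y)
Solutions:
 u(y) = -sqrt(C1 + y^2)
 u(y) = sqrt(C1 + y^2)


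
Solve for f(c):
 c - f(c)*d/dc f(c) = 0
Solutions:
 f(c) = -sqrt(C1 + c^2)
 f(c) = sqrt(C1 + c^2)


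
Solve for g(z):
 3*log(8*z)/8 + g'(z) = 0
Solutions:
 g(z) = C1 - 3*z*log(z)/8 - 9*z*log(2)/8 + 3*z/8


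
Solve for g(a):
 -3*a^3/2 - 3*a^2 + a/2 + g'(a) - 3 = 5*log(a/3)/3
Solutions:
 g(a) = C1 + 3*a^4/8 + a^3 - a^2/4 + 5*a*log(a)/3 - 5*a*log(3)/3 + 4*a/3


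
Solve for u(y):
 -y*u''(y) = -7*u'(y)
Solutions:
 u(y) = C1 + C2*y^8


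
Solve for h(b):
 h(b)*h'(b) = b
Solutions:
 h(b) = -sqrt(C1 + b^2)
 h(b) = sqrt(C1 + b^2)


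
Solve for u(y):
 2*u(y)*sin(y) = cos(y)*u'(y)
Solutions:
 u(y) = C1/cos(y)^2


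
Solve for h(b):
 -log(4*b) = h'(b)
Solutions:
 h(b) = C1 - b*log(b) - b*log(4) + b


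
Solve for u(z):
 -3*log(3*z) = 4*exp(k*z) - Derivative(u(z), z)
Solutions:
 u(z) = C1 + 3*z*log(z) + 3*z*(-1 + log(3)) + Piecewise((4*exp(k*z)/k, Ne(k, 0)), (4*z, True))


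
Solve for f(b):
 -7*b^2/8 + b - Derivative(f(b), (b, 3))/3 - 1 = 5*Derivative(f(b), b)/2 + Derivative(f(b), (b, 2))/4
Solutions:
 f(b) = C1 - 7*b^3/60 + 47*b^2/200 - 1061*b/3000 + (C2*sin(sqrt(471)*b/8) + C3*cos(sqrt(471)*b/8))*exp(-3*b/8)


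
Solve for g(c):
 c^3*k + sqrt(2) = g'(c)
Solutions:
 g(c) = C1 + c^4*k/4 + sqrt(2)*c


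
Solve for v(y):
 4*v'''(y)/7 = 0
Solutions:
 v(y) = C1 + C2*y + C3*y^2


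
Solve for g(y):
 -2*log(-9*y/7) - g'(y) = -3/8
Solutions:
 g(y) = C1 - 2*y*log(-y) + y*(-4*log(3) + 19/8 + 2*log(7))


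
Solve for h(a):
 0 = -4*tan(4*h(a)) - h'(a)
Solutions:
 h(a) = -asin(C1*exp(-16*a))/4 + pi/4
 h(a) = asin(C1*exp(-16*a))/4


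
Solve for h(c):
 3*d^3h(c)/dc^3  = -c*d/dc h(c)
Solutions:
 h(c) = C1 + Integral(C2*airyai(-3^(2/3)*c/3) + C3*airybi(-3^(2/3)*c/3), c)


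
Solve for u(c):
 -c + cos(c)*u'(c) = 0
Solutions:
 u(c) = C1 + Integral(c/cos(c), c)


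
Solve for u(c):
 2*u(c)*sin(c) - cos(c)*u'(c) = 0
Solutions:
 u(c) = C1/cos(c)^2


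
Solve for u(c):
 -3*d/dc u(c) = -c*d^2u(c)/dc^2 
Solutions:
 u(c) = C1 + C2*c^4


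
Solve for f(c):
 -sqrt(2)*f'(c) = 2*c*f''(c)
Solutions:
 f(c) = C1 + C2*c^(1 - sqrt(2)/2)


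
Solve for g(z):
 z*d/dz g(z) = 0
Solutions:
 g(z) = C1


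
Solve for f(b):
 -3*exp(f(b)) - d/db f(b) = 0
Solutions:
 f(b) = log(1/(C1 + 3*b))


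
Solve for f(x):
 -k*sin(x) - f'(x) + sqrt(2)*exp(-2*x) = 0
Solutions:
 f(x) = C1 + k*cos(x) - sqrt(2)*exp(-2*x)/2


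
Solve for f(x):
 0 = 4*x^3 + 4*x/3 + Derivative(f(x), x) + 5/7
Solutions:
 f(x) = C1 - x^4 - 2*x^2/3 - 5*x/7


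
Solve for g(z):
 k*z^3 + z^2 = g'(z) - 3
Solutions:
 g(z) = C1 + k*z^4/4 + z^3/3 + 3*z


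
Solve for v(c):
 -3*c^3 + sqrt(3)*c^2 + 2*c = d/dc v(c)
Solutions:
 v(c) = C1 - 3*c^4/4 + sqrt(3)*c^3/3 + c^2


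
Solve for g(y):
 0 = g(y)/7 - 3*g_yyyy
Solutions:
 g(y) = C1*exp(-21^(3/4)*y/21) + C2*exp(21^(3/4)*y/21) + C3*sin(21^(3/4)*y/21) + C4*cos(21^(3/4)*y/21)


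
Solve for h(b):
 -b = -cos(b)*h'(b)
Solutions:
 h(b) = C1 + Integral(b/cos(b), b)


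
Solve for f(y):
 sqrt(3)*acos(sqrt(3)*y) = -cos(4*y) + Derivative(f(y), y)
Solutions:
 f(y) = C1 + sqrt(3)*(y*acos(sqrt(3)*y) - sqrt(3)*sqrt(1 - 3*y^2)/3) + sin(4*y)/4


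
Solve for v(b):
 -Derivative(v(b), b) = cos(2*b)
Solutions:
 v(b) = C1 - sin(2*b)/2


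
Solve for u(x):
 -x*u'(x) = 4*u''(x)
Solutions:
 u(x) = C1 + C2*erf(sqrt(2)*x/4)


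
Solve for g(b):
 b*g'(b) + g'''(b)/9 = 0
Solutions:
 g(b) = C1 + Integral(C2*airyai(-3^(2/3)*b) + C3*airybi(-3^(2/3)*b), b)


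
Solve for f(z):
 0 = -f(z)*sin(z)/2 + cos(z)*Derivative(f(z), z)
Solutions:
 f(z) = C1/sqrt(cos(z))


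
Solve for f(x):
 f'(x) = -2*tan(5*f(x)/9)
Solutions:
 f(x) = -9*asin(C1*exp(-10*x/9))/5 + 9*pi/5
 f(x) = 9*asin(C1*exp(-10*x/9))/5


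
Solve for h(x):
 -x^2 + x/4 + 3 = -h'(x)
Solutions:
 h(x) = C1 + x^3/3 - x^2/8 - 3*x


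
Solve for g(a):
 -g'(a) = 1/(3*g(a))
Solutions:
 g(a) = -sqrt(C1 - 6*a)/3
 g(a) = sqrt(C1 - 6*a)/3


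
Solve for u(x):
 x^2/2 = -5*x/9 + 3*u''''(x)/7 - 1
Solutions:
 u(x) = C1 + C2*x + C3*x^2 + C4*x^3 + 7*x^6/2160 + 7*x^5/648 + 7*x^4/72


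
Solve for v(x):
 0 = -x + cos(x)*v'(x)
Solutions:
 v(x) = C1 + Integral(x/cos(x), x)


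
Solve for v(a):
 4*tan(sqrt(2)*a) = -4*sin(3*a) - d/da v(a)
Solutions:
 v(a) = C1 + 2*sqrt(2)*log(cos(sqrt(2)*a)) + 4*cos(3*a)/3


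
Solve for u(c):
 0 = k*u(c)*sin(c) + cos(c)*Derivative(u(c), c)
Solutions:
 u(c) = C1*exp(k*log(cos(c)))


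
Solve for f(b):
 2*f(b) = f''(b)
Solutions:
 f(b) = C1*exp(-sqrt(2)*b) + C2*exp(sqrt(2)*b)


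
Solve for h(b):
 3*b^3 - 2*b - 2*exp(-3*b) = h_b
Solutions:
 h(b) = C1 + 3*b^4/4 - b^2 + 2*exp(-3*b)/3


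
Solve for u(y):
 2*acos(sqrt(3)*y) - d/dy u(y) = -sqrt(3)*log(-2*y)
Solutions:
 u(y) = C1 + sqrt(3)*y*(log(-y) - 1) + 2*y*acos(sqrt(3)*y) + sqrt(3)*y*log(2) - 2*sqrt(3)*sqrt(1 - 3*y^2)/3


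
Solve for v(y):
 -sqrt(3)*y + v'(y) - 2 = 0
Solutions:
 v(y) = C1 + sqrt(3)*y^2/2 + 2*y


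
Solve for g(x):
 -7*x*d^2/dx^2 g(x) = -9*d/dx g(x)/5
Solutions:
 g(x) = C1 + C2*x^(44/35)


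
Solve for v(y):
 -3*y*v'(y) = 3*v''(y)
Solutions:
 v(y) = C1 + C2*erf(sqrt(2)*y/2)


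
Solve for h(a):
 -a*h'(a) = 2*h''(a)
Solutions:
 h(a) = C1 + C2*erf(a/2)


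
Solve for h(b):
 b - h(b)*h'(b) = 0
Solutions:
 h(b) = -sqrt(C1 + b^2)
 h(b) = sqrt(C1 + b^2)


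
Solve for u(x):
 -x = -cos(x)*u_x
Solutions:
 u(x) = C1 + Integral(x/cos(x), x)


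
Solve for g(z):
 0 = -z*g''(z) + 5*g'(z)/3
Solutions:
 g(z) = C1 + C2*z^(8/3)


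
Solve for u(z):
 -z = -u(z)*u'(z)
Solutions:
 u(z) = -sqrt(C1 + z^2)
 u(z) = sqrt(C1 + z^2)


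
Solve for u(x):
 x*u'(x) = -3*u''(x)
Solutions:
 u(x) = C1 + C2*erf(sqrt(6)*x/6)


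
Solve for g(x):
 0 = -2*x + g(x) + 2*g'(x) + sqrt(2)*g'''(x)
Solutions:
 g(x) = C1*exp(x*(-4*2^(1/6)*3^(2/3)/(9*sqrt(2) + 2*sqrt(3)*sqrt(8*sqrt(2) + 27/2))^(1/3) + 6^(1/3)*(9*sqrt(2) + 2*sqrt(3)*sqrt(8*sqrt(2) + 27/2))^(1/3))/12)*sin(sqrt(3)*x*(2^(1/6)/(27*sqrt(2) + 2*sqrt(216*sqrt(2) + 729/2))^(1/3) + 2^(1/3)*(27*sqrt(2) + 2*sqrt(216*sqrt(2) + 729/2))^(1/3)/12)) + C2*exp(x*(-4*2^(1/6)*3^(2/3)/(9*sqrt(2) + 2*sqrt(3)*sqrt(8*sqrt(2) + 27/2))^(1/3) + 6^(1/3)*(9*sqrt(2) + 2*sqrt(3)*sqrt(8*sqrt(2) + 27/2))^(1/3))/12)*cos(sqrt(3)*x*(2^(1/6)/(27*sqrt(2) + 2*sqrt(216*sqrt(2) + 729/2))^(1/3) + 2^(1/3)*(27*sqrt(2) + 2*sqrt(216*sqrt(2) + 729/2))^(1/3)/12)) + C3*exp(-x*(-4*2^(1/6)*3^(2/3)/(9*sqrt(2) + 2*sqrt(3)*sqrt(8*sqrt(2) + 27/2))^(1/3) + 6^(1/3)*(9*sqrt(2) + 2*sqrt(3)*sqrt(8*sqrt(2) + 27/2))^(1/3))/6) + 2*x - 4


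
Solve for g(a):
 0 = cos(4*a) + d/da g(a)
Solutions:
 g(a) = C1 - sin(4*a)/4


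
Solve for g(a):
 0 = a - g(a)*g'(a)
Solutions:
 g(a) = -sqrt(C1 + a^2)
 g(a) = sqrt(C1 + a^2)


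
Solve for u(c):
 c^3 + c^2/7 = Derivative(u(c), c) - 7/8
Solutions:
 u(c) = C1 + c^4/4 + c^3/21 + 7*c/8


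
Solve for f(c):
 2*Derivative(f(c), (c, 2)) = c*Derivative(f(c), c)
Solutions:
 f(c) = C1 + C2*erfi(c/2)


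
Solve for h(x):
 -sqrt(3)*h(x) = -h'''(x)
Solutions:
 h(x) = C3*exp(3^(1/6)*x) + (C1*sin(3^(2/3)*x/2) + C2*cos(3^(2/3)*x/2))*exp(-3^(1/6)*x/2)


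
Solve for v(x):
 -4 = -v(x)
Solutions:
 v(x) = 4


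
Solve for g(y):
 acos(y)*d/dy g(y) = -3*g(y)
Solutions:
 g(y) = C1*exp(-3*Integral(1/acos(y), y))


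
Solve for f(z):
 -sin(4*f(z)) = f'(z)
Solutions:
 f(z) = -acos((-C1 - exp(8*z))/(C1 - exp(8*z)))/4 + pi/2
 f(z) = acos((-C1 - exp(8*z))/(C1 - exp(8*z)))/4
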